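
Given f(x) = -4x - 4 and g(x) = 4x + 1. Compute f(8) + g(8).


f(8) = -36
g(8) = 33
Sum = -3

-3


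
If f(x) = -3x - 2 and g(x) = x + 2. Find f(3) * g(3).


f(3) = -11
g(3) = 5
Product = -55

-55


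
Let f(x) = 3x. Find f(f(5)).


f(5) = 15
f(15) = 45

45


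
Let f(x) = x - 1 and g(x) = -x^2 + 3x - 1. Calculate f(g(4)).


g(4) = -5
f(-5) = -6

-6


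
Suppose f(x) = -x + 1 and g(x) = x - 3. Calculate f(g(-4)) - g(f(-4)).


6


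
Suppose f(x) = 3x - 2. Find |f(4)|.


f(4) = 10
|10| = 10

10


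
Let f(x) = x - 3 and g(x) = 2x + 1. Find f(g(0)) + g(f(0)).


f(g(0)) = -2
g(f(0)) = -5
Sum = -7

-7


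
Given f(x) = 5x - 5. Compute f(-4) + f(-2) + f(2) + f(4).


f(-4) = -25
f(-2) = -15
f(2) = 5
f(4) = 15
Sum = -20

-20


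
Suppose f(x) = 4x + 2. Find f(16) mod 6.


0


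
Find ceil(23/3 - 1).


23/3 = 7.6667
7.6667 - 1 = 6.6667
ceil(6.6667) = 7

7


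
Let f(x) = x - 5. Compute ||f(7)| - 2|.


f(7) = 2
|2| = 2
|2 - 2| = 0

0


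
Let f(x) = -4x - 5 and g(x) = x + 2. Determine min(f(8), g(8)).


f(8) = -37
g(8) = 10
min = -37

-37


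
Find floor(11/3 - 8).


-5


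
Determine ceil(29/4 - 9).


29/4 = 7.25
7.25 - 9 = -1.75
ceil(-1.75) = -1

-1


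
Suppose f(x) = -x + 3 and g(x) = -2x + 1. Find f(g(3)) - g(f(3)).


f(g(3)) = 8
g(f(3)) = 1
Difference = 7

7


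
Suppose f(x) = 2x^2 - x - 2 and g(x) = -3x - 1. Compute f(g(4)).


g(4) = -13
f(-13) = 2*(-13)^2 - 1*(-13) - 2 = 349

349


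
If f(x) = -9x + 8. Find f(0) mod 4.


f(0) = 8
8 mod 4 = 0

0


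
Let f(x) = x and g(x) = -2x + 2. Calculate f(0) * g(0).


f(0) = 0
g(0) = 2
Product = 0

0


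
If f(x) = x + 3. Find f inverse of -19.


Solve x + 3 = -19
x = (-19 - 3) / 1 = -22

-22


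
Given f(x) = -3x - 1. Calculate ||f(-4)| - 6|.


5


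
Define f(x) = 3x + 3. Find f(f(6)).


f(6) = 21
f(21) = 66

66


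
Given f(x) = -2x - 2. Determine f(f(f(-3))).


18


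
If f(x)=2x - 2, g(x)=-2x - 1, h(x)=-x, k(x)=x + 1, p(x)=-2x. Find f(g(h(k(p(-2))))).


p(-2) = 4
k(4) = 5
h(5) = -5
g(-5) = 9
f(9) = 16

16


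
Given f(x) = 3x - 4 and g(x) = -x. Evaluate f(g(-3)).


g(-3) = 3
f(3) = 5

5


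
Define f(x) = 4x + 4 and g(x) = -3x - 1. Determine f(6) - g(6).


f(6) = 28
g(6) = -19
Difference = 47

47


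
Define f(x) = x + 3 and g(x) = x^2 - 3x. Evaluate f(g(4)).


g(4) = 4
f(4) = 7

7


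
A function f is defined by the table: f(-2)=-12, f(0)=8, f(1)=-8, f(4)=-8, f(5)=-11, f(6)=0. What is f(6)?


Reading from the table at x = 6

0


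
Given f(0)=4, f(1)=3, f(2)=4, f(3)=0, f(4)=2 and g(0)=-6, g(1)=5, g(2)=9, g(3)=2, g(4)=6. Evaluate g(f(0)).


f(0) = 4
g(4) = 6

6


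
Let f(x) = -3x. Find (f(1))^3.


f(1) = -3
(-3)^3 = -27

-27


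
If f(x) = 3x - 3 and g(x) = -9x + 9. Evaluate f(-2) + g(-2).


f(-2) = -9
g(-2) = 27
Sum = 18

18


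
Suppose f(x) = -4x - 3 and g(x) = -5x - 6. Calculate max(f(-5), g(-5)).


19


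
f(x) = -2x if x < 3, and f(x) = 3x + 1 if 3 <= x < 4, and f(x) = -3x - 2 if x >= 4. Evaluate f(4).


-14


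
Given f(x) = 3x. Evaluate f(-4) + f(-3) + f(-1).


f(-4) = -12
f(-3) = -9
f(-1) = -3
Sum = -24

-24


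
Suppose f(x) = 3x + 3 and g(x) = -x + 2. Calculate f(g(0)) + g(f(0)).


f(g(0)) = 9
g(f(0)) = -1
Sum = 8

8


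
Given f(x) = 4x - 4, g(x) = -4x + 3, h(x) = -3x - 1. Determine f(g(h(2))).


h(2) = -7
g(-7) = 31
f(31) = 120

120


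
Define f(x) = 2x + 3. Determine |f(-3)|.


f(-3) = -3
|-3| = 3

3


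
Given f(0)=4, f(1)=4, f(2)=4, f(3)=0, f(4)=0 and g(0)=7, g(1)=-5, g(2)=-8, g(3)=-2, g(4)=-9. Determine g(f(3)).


f(3) = 0
g(0) = 7

7


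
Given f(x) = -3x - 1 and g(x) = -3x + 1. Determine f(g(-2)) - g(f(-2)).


-8


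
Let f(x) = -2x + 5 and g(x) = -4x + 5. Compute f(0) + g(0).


f(0) = 5
g(0) = 5
Sum = 10

10


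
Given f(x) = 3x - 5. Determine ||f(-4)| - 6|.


f(-4) = -17
|-17| = 17
|17 - 6| = 11

11


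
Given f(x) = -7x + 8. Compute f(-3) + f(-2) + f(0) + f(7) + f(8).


f(-3) = 29
f(-2) = 22
f(0) = 8
f(7) = -41
f(8) = -48
Sum = -30

-30


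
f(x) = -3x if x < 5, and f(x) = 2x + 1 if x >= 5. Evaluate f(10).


10 satisfies x >= 5
f(10) = 21

21


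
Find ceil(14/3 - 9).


14/3 = 4.6667
4.6667 - 9 = -4.3333
ceil(-4.3333) = -4

-4


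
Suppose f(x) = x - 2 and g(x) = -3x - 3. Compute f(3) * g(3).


f(3) = 1
g(3) = -12
Product = -12

-12


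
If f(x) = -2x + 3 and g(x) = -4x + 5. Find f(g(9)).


g(9) = -31
f(-31) = 65

65


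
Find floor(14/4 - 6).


14/4 = 3.5
3.5 - 6 = -2.5
floor(-2.5) = -3

-3


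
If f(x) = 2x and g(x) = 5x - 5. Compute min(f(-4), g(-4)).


f(-4) = -8
g(-4) = -25
min = -25

-25


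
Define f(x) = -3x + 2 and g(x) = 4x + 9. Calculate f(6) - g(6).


f(6) = -16
g(6) = 33
Difference = -49

-49


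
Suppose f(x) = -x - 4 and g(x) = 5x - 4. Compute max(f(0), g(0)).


-4


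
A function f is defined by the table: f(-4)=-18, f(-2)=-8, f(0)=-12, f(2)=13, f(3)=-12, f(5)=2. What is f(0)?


Reading from the table at x = 0

-12


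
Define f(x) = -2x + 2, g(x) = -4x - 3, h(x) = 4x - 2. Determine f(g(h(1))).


h(1) = 2
g(2) = -11
f(-11) = 24

24


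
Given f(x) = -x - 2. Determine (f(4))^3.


f(4) = -6
(-6)^3 = -216

-216


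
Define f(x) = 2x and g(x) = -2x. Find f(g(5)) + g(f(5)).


f(g(5)) = -20
g(f(5)) = -20
Sum = -40

-40


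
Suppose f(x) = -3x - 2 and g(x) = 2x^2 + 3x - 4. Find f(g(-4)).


g(-4) = 16
f(16) = -50

-50


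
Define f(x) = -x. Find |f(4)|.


f(4) = -4
|-4| = 4

4


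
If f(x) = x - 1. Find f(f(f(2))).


f(2) = 1
f(1) = 0
f(0) = -1

-1


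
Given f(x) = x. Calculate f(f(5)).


f(5) = 5
f(5) = 5

5


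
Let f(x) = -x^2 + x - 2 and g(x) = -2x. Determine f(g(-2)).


g(-2) = 4
f(4) = (-1)*(4)^2 + 1*(4) - 2 = -14

-14


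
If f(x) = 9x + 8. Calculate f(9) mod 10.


f(9) = 89
89 mod 10 = 9

9


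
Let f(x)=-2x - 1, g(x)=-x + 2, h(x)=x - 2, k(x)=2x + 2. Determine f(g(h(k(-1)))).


k(-1) = 0
h(0) = -2
g(-2) = 4
f(4) = -9

-9


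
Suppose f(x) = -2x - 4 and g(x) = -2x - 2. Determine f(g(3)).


g(3) = -8
f(-8) = 12

12


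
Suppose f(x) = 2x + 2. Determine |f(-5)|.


f(-5) = -8
|-8| = 8

8


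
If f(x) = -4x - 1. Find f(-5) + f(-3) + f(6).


5


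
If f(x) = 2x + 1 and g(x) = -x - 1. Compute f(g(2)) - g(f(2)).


1


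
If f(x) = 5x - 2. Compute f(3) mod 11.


f(3) = 13
13 mod 11 = 2

2


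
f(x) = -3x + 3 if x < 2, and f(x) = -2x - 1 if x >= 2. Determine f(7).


7 satisfies x >= 2
f(7) = -15

-15


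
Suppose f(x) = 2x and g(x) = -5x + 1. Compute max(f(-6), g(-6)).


f(-6) = -12
g(-6) = 31
max = 31

31


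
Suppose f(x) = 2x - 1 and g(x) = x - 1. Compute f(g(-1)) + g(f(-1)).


f(g(-1)) = -5
g(f(-1)) = -4
Sum = -9

-9


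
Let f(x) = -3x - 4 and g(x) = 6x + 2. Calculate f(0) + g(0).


f(0) = -4
g(0) = 2
Sum = -2

-2


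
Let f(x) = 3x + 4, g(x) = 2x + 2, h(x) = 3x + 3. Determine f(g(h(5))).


h(5) = 18
g(18) = 38
f(38) = 118

118


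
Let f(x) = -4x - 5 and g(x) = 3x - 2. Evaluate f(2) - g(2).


f(2) = -13
g(2) = 4
Difference = -17

-17


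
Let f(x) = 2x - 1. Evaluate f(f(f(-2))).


f(-2) = -5
f(-5) = -11
f(-11) = -23

-23


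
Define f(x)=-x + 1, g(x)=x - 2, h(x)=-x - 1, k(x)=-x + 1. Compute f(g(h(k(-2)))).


k(-2) = 3
h(3) = -4
g(-4) = -6
f(-6) = 7

7


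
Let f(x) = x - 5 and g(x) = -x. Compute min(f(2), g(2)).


f(2) = -3
g(2) = -2
min = -3

-3


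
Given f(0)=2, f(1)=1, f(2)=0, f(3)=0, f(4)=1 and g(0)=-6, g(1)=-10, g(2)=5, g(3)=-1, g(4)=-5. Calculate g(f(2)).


f(2) = 0
g(0) = -6

-6


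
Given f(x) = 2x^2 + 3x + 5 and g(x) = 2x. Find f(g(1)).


g(1) = 2
f(2) = 2*(2)^2 + 3*(2) + 5 = 19

19


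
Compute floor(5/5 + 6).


5/5 = 1
1 + 6 = 7
floor(7) = 7

7


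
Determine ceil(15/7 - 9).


15/7 = 2.1429
2.1429 - 9 = -6.8571
ceil(-6.8571) = -6

-6


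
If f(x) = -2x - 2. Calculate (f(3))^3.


f(3) = -8
(-8)^3 = -512

-512


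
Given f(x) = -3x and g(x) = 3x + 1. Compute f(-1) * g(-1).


-6


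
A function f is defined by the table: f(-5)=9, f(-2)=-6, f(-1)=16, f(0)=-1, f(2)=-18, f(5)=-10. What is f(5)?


Reading from the table at x = 5

-10


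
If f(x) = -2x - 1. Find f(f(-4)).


f(-4) = 7
f(7) = -15

-15


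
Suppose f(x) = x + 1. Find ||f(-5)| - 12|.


f(-5) = -4
|-4| = 4
|4 - 12| = 8

8


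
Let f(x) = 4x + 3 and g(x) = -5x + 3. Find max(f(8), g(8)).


f(8) = 35
g(8) = -37
max = 35

35


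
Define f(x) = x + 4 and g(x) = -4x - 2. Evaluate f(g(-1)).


g(-1) = 2
f(2) = 6

6


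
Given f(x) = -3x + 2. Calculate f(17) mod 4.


f(17) = -49
-49 mod 4 = 3

3


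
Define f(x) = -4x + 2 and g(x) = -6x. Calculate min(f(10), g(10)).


f(10) = -38
g(10) = -60
min = -60

-60


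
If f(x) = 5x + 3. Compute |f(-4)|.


f(-4) = -17
|-17| = 17

17


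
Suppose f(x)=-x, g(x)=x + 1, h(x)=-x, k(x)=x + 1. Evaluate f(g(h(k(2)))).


2


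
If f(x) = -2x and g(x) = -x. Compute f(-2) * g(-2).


f(-2) = 4
g(-2) = 2
Product = 8

8


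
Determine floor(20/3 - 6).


20/3 = 6.6667
6.6667 - 6 = 0.6667
floor(0.6667) = 0

0


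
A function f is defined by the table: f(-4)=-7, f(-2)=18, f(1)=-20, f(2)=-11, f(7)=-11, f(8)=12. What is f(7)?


Reading from the table at x = 7

-11


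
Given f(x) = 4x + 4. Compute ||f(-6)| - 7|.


13


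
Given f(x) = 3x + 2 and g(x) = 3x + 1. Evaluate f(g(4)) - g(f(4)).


f(g(4)) = 41
g(f(4)) = 43
Difference = -2

-2


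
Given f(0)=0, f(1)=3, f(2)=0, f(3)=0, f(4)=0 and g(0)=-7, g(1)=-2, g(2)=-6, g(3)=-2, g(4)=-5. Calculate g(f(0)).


-7


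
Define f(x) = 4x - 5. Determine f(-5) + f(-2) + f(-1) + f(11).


f(-5) = -25
f(-2) = -13
f(-1) = -9
f(11) = 39
Sum = -8

-8


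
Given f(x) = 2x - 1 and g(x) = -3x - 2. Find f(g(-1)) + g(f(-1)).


8


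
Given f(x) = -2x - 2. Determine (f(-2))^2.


4


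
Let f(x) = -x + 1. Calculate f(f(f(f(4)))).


f(4) = -3
f(-3) = 4
f(4) = -3
f(-3) = 4

4


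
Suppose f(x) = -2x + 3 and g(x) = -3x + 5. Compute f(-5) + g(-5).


f(-5) = 13
g(-5) = 20
Sum = 33

33


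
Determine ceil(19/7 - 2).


1


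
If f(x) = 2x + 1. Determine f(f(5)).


f(5) = 11
f(11) = 23

23


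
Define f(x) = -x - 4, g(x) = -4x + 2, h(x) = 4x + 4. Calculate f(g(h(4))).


h(4) = 20
g(20) = -78
f(-78) = 74

74


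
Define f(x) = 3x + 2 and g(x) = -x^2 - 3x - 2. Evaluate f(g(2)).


g(2) = -12
f(-12) = -34

-34


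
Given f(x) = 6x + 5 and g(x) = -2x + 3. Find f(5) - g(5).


f(5) = 35
g(5) = -7
Difference = 42

42


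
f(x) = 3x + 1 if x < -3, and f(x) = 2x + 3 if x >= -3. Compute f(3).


9


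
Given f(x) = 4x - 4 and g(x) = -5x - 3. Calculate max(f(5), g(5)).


f(5) = 16
g(5) = -28
max = 16

16


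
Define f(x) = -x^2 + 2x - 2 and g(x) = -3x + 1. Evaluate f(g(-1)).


g(-1) = 4
f(4) = (-1)*(4)^2 + 2*(4) - 2 = -10

-10


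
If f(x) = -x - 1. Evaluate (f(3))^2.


f(3) = -4
(-4)^2 = 16

16


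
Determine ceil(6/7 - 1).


6/7 = 0.8571
0.8571 - 1 = -0.1429
ceil(-0.1429) = 0

0


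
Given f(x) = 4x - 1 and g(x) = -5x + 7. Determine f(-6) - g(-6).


f(-6) = -25
g(-6) = 37
Difference = -62

-62


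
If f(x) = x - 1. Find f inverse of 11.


Solve x - 1 = 11
x = (11 + 1) / 1 = 12

12


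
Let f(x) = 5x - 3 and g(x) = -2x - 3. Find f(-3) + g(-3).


f(-3) = -18
g(-3) = 3
Sum = -15

-15


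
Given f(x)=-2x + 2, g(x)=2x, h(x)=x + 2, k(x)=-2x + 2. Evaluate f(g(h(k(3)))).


k(3) = -4
h(-4) = -2
g(-2) = -4
f(-4) = 10

10


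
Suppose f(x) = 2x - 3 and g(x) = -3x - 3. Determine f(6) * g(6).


-189


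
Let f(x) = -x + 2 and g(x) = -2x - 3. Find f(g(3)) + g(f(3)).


10


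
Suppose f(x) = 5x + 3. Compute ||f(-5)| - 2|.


f(-5) = -22
|-22| = 22
|22 - 2| = 20

20


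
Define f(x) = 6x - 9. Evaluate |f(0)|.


f(0) = -9
|-9| = 9

9


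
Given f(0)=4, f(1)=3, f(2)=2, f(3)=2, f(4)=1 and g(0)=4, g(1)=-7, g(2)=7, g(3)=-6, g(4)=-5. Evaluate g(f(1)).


f(1) = 3
g(3) = -6

-6


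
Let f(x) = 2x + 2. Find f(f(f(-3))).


f(-3) = -4
f(-4) = -6
f(-6) = -10

-10


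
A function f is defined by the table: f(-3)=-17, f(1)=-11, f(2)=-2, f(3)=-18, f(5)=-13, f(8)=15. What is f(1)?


Reading from the table at x = 1

-11


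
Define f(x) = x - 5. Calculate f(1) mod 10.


6


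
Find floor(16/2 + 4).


16/2 = 8
8 + 4 = 12
floor(12) = 12

12


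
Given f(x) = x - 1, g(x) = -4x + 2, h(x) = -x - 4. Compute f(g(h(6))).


41


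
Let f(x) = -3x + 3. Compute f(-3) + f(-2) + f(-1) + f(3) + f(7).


f(-3) = 12
f(-2) = 9
f(-1) = 6
f(3) = -6
f(7) = -18
Sum = 3

3


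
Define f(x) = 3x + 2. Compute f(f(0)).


f(0) = 2
f(2) = 8

8


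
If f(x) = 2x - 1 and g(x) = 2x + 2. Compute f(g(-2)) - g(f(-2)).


f(g(-2)) = -5
g(f(-2)) = -8
Difference = 3

3


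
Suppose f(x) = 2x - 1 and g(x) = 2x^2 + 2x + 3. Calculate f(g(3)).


g(3) = 27
f(27) = 53

53


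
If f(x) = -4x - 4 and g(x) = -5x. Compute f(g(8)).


g(8) = -40
f(-40) = 156

156


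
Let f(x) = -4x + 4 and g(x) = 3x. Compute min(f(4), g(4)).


-12


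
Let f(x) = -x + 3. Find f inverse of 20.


Solve -x + 3 = 20
x = (20 - 3) / (-1) = -17

-17


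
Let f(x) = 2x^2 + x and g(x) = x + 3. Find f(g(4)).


g(4) = 7
f(7) = 2*(7)^2 + 1*(7) = 105

105


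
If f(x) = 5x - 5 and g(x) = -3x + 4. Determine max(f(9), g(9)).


f(9) = 40
g(9) = -23
max = 40

40


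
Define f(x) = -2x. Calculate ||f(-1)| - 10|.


8


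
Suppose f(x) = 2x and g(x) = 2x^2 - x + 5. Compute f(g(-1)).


g(-1) = 8
f(8) = 16

16


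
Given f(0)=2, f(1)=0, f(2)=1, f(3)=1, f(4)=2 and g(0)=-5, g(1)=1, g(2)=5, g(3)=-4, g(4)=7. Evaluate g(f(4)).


5


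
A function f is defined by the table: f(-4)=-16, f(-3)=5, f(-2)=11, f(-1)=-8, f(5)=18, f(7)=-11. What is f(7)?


-11


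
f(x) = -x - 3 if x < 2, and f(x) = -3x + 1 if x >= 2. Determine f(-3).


-3 satisfies x < 2
f(-3) = 0

0


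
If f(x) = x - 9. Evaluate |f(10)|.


f(10) = 1
|1| = 1

1


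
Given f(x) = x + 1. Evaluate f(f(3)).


f(3) = 4
f(4) = 5

5


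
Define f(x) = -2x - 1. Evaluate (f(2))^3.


f(2) = -5
(-5)^3 = -125

-125


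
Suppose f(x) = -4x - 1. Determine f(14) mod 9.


f(14) = -57
-57 mod 9 = 6

6


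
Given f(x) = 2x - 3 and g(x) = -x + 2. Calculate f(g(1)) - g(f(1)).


f(g(1)) = -1
g(f(1)) = 3
Difference = -4

-4


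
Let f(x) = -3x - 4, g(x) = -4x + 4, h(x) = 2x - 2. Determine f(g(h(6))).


h(6) = 10
g(10) = -36
f(-36) = 104

104


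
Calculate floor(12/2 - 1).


12/2 = 6
6 - 1 = 5
floor(5) = 5

5


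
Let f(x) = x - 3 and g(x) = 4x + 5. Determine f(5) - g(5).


f(5) = 2
g(5) = 25
Difference = -23

-23


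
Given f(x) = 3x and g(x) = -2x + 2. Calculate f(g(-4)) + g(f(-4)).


f(g(-4)) = 30
g(f(-4)) = 26
Sum = 56

56


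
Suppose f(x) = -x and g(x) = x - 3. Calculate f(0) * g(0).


f(0) = 0
g(0) = -3
Product = 0

0


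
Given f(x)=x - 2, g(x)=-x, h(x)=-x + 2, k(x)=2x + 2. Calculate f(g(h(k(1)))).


k(1) = 4
h(4) = -2
g(-2) = 2
f(2) = 0

0


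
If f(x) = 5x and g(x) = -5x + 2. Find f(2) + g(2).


f(2) = 10
g(2) = -8
Sum = 2

2


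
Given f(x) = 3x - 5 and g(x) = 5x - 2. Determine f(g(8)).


109


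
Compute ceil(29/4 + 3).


29/4 = 7.25
7.25 + 3 = 10.25
ceil(10.25) = 11

11


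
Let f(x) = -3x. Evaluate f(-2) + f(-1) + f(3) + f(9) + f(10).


f(-2) = 6
f(-1) = 3
f(3) = -9
f(9) = -27
f(10) = -30
Sum = -57

-57


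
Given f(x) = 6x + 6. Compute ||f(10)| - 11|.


55


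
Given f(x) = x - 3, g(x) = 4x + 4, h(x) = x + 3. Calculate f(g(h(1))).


h(1) = 4
g(4) = 20
f(20) = 17

17


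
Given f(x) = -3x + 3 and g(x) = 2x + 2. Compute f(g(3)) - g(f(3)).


f(g(3)) = -21
g(f(3)) = -10
Difference = -11

-11


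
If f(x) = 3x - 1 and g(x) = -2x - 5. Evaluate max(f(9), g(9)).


f(9) = 26
g(9) = -23
max = 26

26


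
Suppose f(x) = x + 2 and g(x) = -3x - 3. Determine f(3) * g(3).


f(3) = 5
g(3) = -12
Product = -60

-60


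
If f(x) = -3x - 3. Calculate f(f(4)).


f(4) = -15
f(-15) = 42

42


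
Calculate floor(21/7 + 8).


21/7 = 3
3 + 8 = 11
floor(11) = 11

11


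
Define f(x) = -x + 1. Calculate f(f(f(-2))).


f(-2) = 3
f(3) = -2
f(-2) = 3

3


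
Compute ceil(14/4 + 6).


14/4 = 3.5
3.5 + 6 = 9.5
ceil(9.5) = 10

10


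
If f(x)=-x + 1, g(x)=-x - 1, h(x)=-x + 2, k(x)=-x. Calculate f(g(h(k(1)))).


k(1) = -1
h(-1) = 3
g(3) = -4
f(-4) = 5

5


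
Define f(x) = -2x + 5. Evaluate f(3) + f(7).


f(3) = -1
f(7) = -9
Sum = -10

-10


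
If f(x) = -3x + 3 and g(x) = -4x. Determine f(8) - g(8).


f(8) = -21
g(8) = -32
Difference = 11

11


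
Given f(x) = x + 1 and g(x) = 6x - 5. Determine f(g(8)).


44


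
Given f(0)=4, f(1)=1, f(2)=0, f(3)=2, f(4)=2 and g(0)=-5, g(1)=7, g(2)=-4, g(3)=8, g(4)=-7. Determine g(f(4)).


f(4) = 2
g(2) = -4

-4


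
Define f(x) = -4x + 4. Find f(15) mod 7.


f(15) = -56
-56 mod 7 = 0

0


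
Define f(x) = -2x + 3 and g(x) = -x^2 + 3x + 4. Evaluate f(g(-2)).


g(-2) = -6
f(-6) = 15

15


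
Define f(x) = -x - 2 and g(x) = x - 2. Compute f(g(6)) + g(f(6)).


f(g(6)) = -6
g(f(6)) = -10
Sum = -16

-16


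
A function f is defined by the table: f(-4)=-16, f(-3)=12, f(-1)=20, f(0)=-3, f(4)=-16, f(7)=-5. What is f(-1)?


Reading from the table at x = -1

20


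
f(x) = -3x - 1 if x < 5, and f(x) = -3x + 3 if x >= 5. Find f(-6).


-6 satisfies x < 5
f(-6) = 17

17


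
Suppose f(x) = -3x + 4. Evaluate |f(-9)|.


31


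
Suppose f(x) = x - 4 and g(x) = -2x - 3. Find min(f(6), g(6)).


f(6) = 2
g(6) = -15
min = -15

-15


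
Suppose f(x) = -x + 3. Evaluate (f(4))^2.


1


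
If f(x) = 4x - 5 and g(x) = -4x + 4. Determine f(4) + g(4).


f(4) = 11
g(4) = -12
Sum = -1

-1


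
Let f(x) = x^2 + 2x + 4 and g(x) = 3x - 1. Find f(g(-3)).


g(-3) = -10
f(-10) = 1*(-10)^2 + 2*(-10) + 4 = 84

84


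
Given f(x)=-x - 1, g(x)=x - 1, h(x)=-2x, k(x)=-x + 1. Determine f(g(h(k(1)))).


k(1) = 0
h(0) = 0
g(0) = -1
f(-1) = 0

0


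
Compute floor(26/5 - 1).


4


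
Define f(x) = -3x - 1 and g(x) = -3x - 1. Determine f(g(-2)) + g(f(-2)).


f(g(-2)) = -16
g(f(-2)) = -16
Sum = -32

-32


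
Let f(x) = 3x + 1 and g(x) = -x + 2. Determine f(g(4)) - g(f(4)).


6


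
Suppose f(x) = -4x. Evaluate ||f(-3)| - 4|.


f(-3) = 12
|12| = 12
|12 - 4| = 8

8


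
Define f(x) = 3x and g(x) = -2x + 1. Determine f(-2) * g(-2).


f(-2) = -6
g(-2) = 5
Product = -30

-30


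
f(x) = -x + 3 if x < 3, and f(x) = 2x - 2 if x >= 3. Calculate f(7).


7 satisfies x >= 3
f(7) = 12

12


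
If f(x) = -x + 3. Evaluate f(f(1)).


f(1) = 2
f(2) = 1

1


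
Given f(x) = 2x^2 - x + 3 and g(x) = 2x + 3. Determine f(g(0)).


g(0) = 3
f(3) = 2*(3)^2 - 1*(3) + 3 = 18

18


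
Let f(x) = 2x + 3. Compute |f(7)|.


f(7) = 17
|17| = 17

17


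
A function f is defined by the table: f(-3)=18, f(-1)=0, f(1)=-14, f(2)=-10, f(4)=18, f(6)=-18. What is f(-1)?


Reading from the table at x = -1

0


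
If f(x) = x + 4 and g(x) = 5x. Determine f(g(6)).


g(6) = 30
f(30) = 34

34


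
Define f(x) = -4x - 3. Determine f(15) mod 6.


f(15) = -63
-63 mod 6 = 3

3


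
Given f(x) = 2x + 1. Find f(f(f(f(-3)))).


f(-3) = -5
f(-5) = -9
f(-9) = -17
f(-17) = -33

-33


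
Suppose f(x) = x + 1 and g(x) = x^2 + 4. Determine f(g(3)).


g(3) = 13
f(13) = 14

14


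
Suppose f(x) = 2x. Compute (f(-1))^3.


f(-1) = -2
(-2)^3 = -8

-8


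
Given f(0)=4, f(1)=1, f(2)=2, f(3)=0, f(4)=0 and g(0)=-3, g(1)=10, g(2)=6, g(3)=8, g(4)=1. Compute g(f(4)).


f(4) = 0
g(0) = -3

-3


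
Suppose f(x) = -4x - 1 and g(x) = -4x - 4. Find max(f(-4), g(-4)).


f(-4) = 15
g(-4) = 12
max = 15

15


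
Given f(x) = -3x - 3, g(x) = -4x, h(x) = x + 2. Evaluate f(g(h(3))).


h(3) = 5
g(5) = -20
f(-20) = 57

57


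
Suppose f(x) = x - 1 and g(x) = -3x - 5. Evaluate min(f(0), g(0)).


f(0) = -1
g(0) = -5
min = -5

-5


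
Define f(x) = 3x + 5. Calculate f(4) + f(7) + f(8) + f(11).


f(4) = 17
f(7) = 26
f(8) = 29
f(11) = 38
Sum = 110

110


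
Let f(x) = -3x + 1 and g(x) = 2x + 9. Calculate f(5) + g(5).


f(5) = -14
g(5) = 19
Sum = 5

5


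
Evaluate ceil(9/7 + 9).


9/7 = 1.2857
1.2857 + 9 = 10.2857
ceil(10.2857) = 11

11


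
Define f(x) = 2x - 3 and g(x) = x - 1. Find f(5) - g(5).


f(5) = 7
g(5) = 4
Difference = 3

3


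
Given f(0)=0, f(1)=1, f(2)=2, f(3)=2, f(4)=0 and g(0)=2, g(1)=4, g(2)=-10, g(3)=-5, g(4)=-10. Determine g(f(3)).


-10


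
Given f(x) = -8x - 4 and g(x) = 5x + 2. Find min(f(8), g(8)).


f(8) = -68
g(8) = 42
min = -68

-68


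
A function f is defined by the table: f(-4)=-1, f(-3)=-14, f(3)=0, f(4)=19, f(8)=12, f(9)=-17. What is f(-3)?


Reading from the table at x = -3

-14


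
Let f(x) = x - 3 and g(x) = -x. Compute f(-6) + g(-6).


f(-6) = -9
g(-6) = 6
Sum = -3

-3


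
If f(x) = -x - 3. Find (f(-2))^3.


f(-2) = -1
(-1)^3 = -1

-1


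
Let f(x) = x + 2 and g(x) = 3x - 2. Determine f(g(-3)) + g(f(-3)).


f(g(-3)) = -9
g(f(-3)) = -5
Sum = -14

-14


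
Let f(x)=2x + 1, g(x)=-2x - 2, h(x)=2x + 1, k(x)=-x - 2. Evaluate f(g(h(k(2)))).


25


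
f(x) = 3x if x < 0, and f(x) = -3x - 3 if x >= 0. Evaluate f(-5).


-15


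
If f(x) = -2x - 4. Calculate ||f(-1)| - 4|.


f(-1) = -2
|-2| = 2
|2 - 4| = 2

2


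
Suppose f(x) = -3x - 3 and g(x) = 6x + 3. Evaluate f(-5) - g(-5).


f(-5) = 12
g(-5) = -27
Difference = 39

39


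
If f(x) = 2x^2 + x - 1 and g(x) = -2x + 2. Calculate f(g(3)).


g(3) = -4
f(-4) = 2*(-4)^2 + 1*(-4) - 1 = 27

27


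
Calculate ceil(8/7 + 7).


8/7 = 1.1429
1.1429 + 7 = 8.1429
ceil(8.1429) = 9

9


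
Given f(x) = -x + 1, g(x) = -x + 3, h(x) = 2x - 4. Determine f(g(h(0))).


h(0) = -4
g(-4) = 7
f(7) = -6

-6


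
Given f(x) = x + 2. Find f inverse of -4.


Solve x + 2 = -4
x = (-4 - 2) / 1 = -6

-6


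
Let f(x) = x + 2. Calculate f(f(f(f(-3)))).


f(-3) = -1
f(-1) = 1
f(1) = 3
f(3) = 5

5


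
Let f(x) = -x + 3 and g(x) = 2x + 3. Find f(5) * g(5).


f(5) = -2
g(5) = 13
Product = -26

-26


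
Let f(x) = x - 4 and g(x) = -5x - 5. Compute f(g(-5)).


g(-5) = 20
f(20) = 16

16


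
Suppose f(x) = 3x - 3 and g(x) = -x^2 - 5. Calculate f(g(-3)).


g(-3) = -14
f(-14) = -45

-45


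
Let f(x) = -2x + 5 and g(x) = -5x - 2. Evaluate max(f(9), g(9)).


f(9) = -13
g(9) = -47
max = -13

-13


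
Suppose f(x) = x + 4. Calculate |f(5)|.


9


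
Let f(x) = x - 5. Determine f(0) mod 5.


f(0) = -5
-5 mod 5 = 0

0


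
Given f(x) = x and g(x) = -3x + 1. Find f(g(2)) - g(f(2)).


f(g(2)) = -5
g(f(2)) = -5
Difference = 0

0


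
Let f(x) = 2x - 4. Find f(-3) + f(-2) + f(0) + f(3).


f(-3) = -10
f(-2) = -8
f(0) = -4
f(3) = 2
Sum = -20

-20


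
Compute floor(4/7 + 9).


4/7 = 0.5714
0.5714 + 9 = 9.5714
floor(9.5714) = 9

9


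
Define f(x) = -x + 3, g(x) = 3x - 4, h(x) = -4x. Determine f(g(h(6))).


h(6) = -24
g(-24) = -76
f(-76) = 79

79


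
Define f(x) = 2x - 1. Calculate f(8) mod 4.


f(8) = 15
15 mod 4 = 3

3


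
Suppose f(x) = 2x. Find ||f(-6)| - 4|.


f(-6) = -12
|-12| = 12
|12 - 4| = 8

8


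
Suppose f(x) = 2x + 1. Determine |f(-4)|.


f(-4) = -7
|-7| = 7

7


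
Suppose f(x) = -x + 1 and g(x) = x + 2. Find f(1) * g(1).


f(1) = 0
g(1) = 3
Product = 0

0


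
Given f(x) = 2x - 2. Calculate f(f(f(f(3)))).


f(3) = 4
f(4) = 6
f(6) = 10
f(10) = 18

18


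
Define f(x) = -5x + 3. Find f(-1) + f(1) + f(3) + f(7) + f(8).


f(-1) = 8
f(1) = -2
f(3) = -12
f(7) = -32
f(8) = -37
Sum = -75

-75


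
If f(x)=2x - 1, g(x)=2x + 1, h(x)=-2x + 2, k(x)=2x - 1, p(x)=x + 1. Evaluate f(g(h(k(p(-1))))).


17


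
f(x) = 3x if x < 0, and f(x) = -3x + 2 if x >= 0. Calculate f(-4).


-4 satisfies x < 0
f(-4) = -12

-12


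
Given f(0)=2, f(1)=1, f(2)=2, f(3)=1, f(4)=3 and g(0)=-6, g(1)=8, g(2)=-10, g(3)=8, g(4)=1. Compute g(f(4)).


8


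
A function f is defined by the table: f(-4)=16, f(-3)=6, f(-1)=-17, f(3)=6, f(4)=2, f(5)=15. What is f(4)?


Reading from the table at x = 4

2


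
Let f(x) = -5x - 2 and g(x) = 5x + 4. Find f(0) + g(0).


f(0) = -2
g(0) = 4
Sum = 2

2


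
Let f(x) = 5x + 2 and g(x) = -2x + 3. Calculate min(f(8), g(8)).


-13


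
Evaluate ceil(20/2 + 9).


20/2 = 10
10 + 9 = 19
ceil(19) = 19

19


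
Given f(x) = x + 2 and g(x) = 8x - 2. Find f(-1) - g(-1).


f(-1) = 1
g(-1) = -10
Difference = 11

11


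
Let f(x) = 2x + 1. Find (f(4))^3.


f(4) = 9
(9)^3 = 729

729


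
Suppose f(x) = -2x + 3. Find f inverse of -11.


7


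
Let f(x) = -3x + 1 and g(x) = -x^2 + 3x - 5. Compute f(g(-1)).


g(-1) = -9
f(-9) = 28

28


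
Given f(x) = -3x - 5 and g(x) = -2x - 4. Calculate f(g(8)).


55


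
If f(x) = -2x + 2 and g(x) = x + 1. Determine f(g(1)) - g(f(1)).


-3


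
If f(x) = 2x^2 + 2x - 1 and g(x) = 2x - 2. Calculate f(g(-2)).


g(-2) = -6
f(-6) = 2*(-6)^2 + 2*(-6) - 1 = 59

59


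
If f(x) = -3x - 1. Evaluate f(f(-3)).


f(-3) = 8
f(8) = -25

-25


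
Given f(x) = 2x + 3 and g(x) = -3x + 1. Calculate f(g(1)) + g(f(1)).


-15


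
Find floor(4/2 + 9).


11


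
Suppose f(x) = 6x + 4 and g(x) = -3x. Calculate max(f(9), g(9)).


f(9) = 58
g(9) = -27
max = 58

58


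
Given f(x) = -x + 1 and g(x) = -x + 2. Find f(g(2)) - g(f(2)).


f(g(2)) = 1
g(f(2)) = 3
Difference = -2

-2


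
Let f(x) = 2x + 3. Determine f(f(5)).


f(5) = 13
f(13) = 29

29


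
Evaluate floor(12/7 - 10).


12/7 = 1.7143
1.7143 - 10 = -8.2857
floor(-8.2857) = -9

-9


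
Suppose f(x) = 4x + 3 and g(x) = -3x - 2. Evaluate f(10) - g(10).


f(10) = 43
g(10) = -32
Difference = 75

75


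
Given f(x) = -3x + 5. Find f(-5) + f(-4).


f(-5) = 20
f(-4) = 17
Sum = 37

37


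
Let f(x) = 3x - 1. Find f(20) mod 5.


4


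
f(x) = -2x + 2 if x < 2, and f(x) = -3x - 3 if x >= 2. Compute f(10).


10 satisfies x >= 2
f(10) = -33

-33


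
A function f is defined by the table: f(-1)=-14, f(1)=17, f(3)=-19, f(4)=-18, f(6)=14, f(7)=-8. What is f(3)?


Reading from the table at x = 3

-19


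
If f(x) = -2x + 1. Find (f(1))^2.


1


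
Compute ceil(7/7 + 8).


7/7 = 1
1 + 8 = 9
ceil(9) = 9

9


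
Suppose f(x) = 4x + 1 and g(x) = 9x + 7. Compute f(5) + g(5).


f(5) = 21
g(5) = 52
Sum = 73

73


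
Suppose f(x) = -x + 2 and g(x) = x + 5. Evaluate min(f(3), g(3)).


f(3) = -1
g(3) = 8
min = -1

-1


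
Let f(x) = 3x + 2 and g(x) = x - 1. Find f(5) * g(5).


68


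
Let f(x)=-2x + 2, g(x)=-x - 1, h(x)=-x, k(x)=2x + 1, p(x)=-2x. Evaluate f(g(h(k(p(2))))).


p(2) = -4
k(-4) = -7
h(-7) = 7
g(7) = -8
f(-8) = 18

18


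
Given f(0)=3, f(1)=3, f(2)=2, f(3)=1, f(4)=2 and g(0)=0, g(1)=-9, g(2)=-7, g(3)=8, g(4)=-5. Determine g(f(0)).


f(0) = 3
g(3) = 8

8


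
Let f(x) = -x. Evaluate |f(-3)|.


f(-3) = 3
|3| = 3

3


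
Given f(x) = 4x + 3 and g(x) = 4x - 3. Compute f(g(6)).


g(6) = 21
f(21) = 87

87


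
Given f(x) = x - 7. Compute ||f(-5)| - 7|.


f(-5) = -12
|-12| = 12
|12 - 7| = 5

5


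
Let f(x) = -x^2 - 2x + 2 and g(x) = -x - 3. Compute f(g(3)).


-22


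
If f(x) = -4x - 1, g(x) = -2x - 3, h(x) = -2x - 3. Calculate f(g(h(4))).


-77


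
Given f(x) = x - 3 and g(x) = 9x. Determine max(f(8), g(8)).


f(8) = 5
g(8) = 72
max = 72

72


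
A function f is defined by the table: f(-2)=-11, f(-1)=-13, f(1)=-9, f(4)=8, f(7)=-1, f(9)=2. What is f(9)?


Reading from the table at x = 9

2


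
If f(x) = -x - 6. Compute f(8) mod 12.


f(8) = -14
-14 mod 12 = 10

10


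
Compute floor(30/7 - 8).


-4


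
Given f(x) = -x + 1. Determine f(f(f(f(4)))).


4


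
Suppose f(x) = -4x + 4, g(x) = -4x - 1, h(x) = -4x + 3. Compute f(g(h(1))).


-8


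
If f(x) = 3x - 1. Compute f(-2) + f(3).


f(-2) = -7
f(3) = 8
Sum = 1

1


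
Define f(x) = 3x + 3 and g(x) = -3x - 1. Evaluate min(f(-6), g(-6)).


f(-6) = -15
g(-6) = 17
min = -15

-15


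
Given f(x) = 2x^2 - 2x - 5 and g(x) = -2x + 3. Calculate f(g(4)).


g(4) = -5
f(-5) = 2*(-5)^2 - 2*(-5) - 5 = 55

55


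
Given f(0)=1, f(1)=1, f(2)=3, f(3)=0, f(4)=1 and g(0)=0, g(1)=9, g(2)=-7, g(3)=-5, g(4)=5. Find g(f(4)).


f(4) = 1
g(1) = 9

9


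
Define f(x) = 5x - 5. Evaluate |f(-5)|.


f(-5) = -30
|-30| = 30

30


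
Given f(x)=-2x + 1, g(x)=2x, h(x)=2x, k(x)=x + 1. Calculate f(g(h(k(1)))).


k(1) = 2
h(2) = 4
g(4) = 8
f(8) = -15

-15


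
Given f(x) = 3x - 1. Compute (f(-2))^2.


49


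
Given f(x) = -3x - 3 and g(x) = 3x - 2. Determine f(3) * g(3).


f(3) = -12
g(3) = 7
Product = -84

-84


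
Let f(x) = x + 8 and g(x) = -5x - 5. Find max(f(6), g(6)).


14


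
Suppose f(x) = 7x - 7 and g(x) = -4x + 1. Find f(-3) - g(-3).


f(-3) = -28
g(-3) = 13
Difference = -41

-41


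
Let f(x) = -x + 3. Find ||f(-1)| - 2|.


f(-1) = 4
|4| = 4
|4 - 2| = 2

2


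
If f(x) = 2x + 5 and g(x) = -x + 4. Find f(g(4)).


g(4) = 0
f(0) = 5

5


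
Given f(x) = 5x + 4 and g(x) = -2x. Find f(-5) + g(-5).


f(-5) = -21
g(-5) = 10
Sum = -11

-11


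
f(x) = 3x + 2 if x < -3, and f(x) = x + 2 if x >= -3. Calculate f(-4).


-10


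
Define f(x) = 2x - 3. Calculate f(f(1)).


-5


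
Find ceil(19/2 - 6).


4


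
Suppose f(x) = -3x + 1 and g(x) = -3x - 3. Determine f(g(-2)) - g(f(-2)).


f(g(-2)) = -8
g(f(-2)) = -24
Difference = 16

16


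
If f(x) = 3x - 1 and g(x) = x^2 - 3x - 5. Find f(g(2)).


g(2) = -7
f(-7) = -22

-22


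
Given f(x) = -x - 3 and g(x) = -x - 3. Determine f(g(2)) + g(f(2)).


f(g(2)) = 2
g(f(2)) = 2
Sum = 4

4


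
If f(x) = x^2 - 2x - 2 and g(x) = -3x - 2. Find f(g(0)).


6


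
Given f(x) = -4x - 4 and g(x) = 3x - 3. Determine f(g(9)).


-100


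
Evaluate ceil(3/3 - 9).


-8


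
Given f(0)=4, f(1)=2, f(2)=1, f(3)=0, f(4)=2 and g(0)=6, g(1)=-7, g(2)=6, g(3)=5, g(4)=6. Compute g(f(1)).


6


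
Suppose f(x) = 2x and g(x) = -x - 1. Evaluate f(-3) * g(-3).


f(-3) = -6
g(-3) = 2
Product = -12

-12


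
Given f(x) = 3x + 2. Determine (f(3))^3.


1331


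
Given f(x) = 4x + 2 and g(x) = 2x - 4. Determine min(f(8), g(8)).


f(8) = 34
g(8) = 12
min = 12

12


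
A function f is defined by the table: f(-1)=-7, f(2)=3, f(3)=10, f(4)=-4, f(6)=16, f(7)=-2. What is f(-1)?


-7


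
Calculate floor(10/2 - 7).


-2


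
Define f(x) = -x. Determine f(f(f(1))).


f(1) = -1
f(-1) = 1
f(1) = -1

-1


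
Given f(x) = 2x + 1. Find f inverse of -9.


Solve 2x + 1 = -9
x = (-9 - 1) / 2 = -5

-5


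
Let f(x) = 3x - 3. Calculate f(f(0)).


f(0) = -3
f(-3) = -12

-12


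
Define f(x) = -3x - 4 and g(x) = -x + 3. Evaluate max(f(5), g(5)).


-2


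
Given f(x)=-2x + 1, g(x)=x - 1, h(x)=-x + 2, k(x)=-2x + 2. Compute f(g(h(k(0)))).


k(0) = 2
h(2) = 0
g(0) = -1
f(-1) = 3

3


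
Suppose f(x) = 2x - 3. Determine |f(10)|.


f(10) = 17
|17| = 17

17


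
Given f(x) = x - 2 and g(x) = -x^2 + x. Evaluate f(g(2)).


g(2) = -2
f(-2) = -4

-4


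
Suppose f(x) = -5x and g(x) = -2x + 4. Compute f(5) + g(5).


f(5) = -25
g(5) = -6
Sum = -31

-31


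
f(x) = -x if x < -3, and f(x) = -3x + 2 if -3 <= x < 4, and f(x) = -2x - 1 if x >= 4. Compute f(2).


-4


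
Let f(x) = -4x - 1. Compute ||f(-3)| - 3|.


8


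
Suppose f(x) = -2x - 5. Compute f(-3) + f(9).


-22


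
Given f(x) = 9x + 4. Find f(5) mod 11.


f(5) = 49
49 mod 11 = 5

5


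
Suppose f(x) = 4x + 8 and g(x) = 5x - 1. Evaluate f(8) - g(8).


1


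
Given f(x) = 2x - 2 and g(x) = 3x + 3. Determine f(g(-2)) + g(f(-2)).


f(g(-2)) = -8
g(f(-2)) = -15
Sum = -23

-23


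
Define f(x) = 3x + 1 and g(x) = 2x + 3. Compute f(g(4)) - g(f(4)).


5


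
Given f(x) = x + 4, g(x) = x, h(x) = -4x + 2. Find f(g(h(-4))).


h(-4) = 18
g(18) = 18
f(18) = 22

22


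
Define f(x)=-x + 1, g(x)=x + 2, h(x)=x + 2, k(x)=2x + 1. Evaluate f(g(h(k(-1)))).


k(-1) = -1
h(-1) = 1
g(1) = 3
f(3) = -2

-2


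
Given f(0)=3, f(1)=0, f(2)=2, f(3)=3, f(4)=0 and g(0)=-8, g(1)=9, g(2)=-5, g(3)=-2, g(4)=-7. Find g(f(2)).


f(2) = 2
g(2) = -5

-5


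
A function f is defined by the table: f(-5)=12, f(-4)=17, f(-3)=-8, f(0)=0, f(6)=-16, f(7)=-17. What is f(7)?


-17


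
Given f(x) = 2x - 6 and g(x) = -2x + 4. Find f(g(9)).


g(9) = -14
f(-14) = -34

-34


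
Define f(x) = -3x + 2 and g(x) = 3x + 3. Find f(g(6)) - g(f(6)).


f(g(6)) = -61
g(f(6)) = -45
Difference = -16

-16


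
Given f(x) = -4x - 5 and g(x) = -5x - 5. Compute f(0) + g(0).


f(0) = -5
g(0) = -5
Sum = -10

-10


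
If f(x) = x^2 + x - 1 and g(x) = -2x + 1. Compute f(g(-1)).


g(-1) = 3
f(3) = 1*(3)^2 + 1*(3) - 1 = 11

11


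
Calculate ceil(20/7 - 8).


20/7 = 2.8571
2.8571 - 8 = -5.1429
ceil(-5.1429) = -5

-5


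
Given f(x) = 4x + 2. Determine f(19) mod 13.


f(19) = 78
78 mod 13 = 0

0


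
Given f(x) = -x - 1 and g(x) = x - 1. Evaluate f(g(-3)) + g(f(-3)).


f(g(-3)) = 3
g(f(-3)) = 1
Sum = 4

4


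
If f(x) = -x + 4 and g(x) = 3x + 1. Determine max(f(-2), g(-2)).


f(-2) = 6
g(-2) = -5
max = 6

6


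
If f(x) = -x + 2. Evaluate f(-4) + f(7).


f(-4) = 6
f(7) = -5
Sum = 1

1


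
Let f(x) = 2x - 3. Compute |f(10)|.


f(10) = 17
|17| = 17

17


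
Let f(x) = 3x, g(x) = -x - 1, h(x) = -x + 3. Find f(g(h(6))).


h(6) = -3
g(-3) = 2
f(2) = 6

6


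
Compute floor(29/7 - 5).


29/7 = 4.1429
4.1429 - 5 = -0.8571
floor(-0.8571) = -1

-1


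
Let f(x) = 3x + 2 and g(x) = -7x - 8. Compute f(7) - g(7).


80


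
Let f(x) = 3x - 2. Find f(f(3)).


f(3) = 7
f(7) = 19

19


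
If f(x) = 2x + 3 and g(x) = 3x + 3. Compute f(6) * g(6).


f(6) = 15
g(6) = 21
Product = 315

315


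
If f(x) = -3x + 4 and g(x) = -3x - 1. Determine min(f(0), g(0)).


f(0) = 4
g(0) = -1
min = -1

-1


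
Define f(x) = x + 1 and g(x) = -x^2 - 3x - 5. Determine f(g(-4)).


g(-4) = -9
f(-9) = -8

-8


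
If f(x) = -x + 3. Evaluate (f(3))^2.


f(3) = 0
(0)^2 = 0

0


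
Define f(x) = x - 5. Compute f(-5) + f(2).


-13


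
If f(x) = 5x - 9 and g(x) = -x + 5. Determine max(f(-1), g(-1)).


f(-1) = -14
g(-1) = 6
max = 6

6


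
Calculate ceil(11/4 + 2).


11/4 = 2.75
2.75 + 2 = 4.75
ceil(4.75) = 5

5


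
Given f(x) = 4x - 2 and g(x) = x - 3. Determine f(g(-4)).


g(-4) = -7
f(-7) = -30

-30


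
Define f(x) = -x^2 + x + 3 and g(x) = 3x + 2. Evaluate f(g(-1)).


g(-1) = -1
f(-1) = (-1)*(-1)^2 + 1*(-1) + 3 = 1

1


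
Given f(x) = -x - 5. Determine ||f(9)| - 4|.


10


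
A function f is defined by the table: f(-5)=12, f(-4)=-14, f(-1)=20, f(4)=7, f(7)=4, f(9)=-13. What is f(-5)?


Reading from the table at x = -5

12


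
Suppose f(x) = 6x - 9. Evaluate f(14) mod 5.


0


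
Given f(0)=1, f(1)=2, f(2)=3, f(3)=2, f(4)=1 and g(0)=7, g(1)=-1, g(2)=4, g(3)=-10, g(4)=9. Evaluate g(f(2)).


f(2) = 3
g(3) = -10

-10


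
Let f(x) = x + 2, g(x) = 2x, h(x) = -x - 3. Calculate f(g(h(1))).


h(1) = -4
g(-4) = -8
f(-8) = -6

-6


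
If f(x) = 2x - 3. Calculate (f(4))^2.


f(4) = 5
(5)^2 = 25

25


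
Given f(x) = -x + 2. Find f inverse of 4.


Solve -x + 2 = 4
x = (4 - 2) / (-1) = -2

-2


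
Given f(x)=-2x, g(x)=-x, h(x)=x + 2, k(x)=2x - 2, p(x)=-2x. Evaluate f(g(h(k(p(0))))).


0


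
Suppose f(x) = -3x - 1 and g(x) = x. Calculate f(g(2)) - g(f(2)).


f(g(2)) = -7
g(f(2)) = -7
Difference = 0

0


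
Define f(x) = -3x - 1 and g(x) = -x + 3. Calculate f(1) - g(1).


-6


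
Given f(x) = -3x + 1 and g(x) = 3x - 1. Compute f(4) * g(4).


f(4) = -11
g(4) = 11
Product = -121

-121


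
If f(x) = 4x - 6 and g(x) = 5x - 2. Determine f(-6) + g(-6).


-62


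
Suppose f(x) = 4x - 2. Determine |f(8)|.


f(8) = 30
|30| = 30

30


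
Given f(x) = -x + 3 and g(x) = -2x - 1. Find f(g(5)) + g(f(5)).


f(g(5)) = 14
g(f(5)) = 3
Sum = 17

17


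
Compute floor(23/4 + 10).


15


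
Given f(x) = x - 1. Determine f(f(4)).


f(4) = 3
f(3) = 2

2


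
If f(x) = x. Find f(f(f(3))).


f(3) = 3
f(3) = 3
f(3) = 3

3


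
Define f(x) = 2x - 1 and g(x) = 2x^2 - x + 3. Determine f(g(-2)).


g(-2) = 13
f(13) = 25

25


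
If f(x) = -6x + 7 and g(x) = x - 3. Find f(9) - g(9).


f(9) = -47
g(9) = 6
Difference = -53

-53


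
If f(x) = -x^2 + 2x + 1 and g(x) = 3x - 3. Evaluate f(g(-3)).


g(-3) = -12
f(-12) = (-1)*(-12)^2 + 2*(-12) + 1 = -167

-167


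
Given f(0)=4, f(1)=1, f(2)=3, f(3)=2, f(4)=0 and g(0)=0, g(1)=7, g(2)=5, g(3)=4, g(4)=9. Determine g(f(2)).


4


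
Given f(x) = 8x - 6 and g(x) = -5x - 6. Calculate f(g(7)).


g(7) = -41
f(-41) = -334

-334


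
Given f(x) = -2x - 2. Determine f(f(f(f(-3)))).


f(-3) = 4
f(4) = -10
f(-10) = 18
f(18) = -38

-38


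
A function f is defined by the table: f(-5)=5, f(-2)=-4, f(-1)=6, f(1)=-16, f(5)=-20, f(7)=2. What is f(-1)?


Reading from the table at x = -1

6


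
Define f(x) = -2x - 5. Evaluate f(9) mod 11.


f(9) = -23
-23 mod 11 = 10

10


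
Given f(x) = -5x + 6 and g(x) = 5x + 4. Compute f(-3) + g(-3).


f(-3) = 21
g(-3) = -11
Sum = 10

10


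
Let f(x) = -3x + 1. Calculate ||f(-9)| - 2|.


f(-9) = 28
|28| = 28
|28 - 2| = 26

26


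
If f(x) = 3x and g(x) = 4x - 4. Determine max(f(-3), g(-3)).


f(-3) = -9
g(-3) = -16
max = -9

-9


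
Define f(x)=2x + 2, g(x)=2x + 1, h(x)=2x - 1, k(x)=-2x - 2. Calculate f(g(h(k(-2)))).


16


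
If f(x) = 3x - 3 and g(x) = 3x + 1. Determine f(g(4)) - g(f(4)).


f(g(4)) = 36
g(f(4)) = 28
Difference = 8

8


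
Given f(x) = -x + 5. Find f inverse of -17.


Solve -x + 5 = -17
x = (-17 - 5) / (-1) = 22

22


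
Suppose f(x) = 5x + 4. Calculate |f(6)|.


f(6) = 34
|34| = 34

34


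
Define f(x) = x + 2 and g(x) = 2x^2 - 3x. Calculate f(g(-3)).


g(-3) = 27
f(27) = 29

29


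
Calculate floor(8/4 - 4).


8/4 = 2
2 - 4 = -2
floor(-2) = -2

-2


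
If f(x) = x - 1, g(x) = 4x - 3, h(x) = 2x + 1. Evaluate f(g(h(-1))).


h(-1) = -1
g(-1) = -7
f(-7) = -8

-8


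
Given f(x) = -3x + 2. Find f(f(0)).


f(0) = 2
f(2) = -4

-4
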